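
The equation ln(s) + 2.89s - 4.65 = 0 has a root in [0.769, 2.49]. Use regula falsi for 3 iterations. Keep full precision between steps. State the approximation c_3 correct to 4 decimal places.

f(0.769000) = -2.690254, f(2.490000) = 3.458383
step 1: c = 1.522001, f(c) = 0.168608 > 0 → new bracket [0.769000, 1.522001]
step 2: c = 1.477591, f(c) = 0.010650 > 0 → new bracket [0.769000, 1.477591]
step 3: c = 1.474797, f(c) = 0.000682 > 0 → new bracket [0.769000, 1.474797]

1.4748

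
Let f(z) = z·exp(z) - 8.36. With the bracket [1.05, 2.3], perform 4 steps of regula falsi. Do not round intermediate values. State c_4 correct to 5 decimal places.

1.61810

False-position update: c = (a·f(b) − b·f(a))/(f(b) − f(a)); replace the endpoint whose sign matches f(c).
f(1.050000) = -5.359466, f(2.300000) = 14.580620
step 1: c = 1.385973, f(c) = -2.817888 < 0 → new bracket [1.385973, 2.300000]
step 2: c = 1.534010, f(c) = -1.247202 < 0 → new bracket [1.534010, 2.300000]
step 3: c = 1.594369, f(c) = -0.507384 < 0 → new bracket [1.594369, 2.300000]
step 4: c = 1.618098, f(c) = -0.199142 < 0 → new bracket [1.618098, 2.300000]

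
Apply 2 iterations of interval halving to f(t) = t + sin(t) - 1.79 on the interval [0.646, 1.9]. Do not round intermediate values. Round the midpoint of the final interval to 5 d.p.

1.11625

f(0.646000) = -0.542003, f(1.900000) = 1.056300 (opposite signs)
step 1: m = 1.273000, f(m) = 0.438985 > 0 → root in [0.646000, 1.273000]
step 2: m = 0.959500, f(m) = -0.011595 < 0 → root in [0.959500, 1.273000]
Midpoint of [0.959500, 1.273000] = 1.116250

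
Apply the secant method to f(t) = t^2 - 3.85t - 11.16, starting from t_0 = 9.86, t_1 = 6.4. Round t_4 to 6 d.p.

5.780976

Secant update: t_(k+1) = t_k − f(t_k)·(t_k − t_(k-1))/(f(t_k) − f(t_(k-1))).
f(t_0) = 48.098600, f(t_1) = 5.160000
t_2 = 6.400000 - (5.160000)·(6.400000 - 9.860000)/(5.160000 - (48.098600)) = 5.984206; f(t_2) = 1.611531
t_3 = 5.984206 - (1.611531)·(5.984206 - 6.400000)/(1.611531 - (5.160000)) = 5.795374; f(t_3) = 0.114173
t_4 = 5.795374 - (0.114173)·(5.795374 - 5.984206)/(0.114173 - (1.611531)) = 5.780976; f(t_4) = 0.002926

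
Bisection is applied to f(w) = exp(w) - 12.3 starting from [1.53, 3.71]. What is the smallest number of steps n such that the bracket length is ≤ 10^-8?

28

Initial width b − a = 3.71 − 1.53 = 2.180000.
After n steps the width is (b−a)/2^n; need (b−a)/2^n ≤ 10^-8.
So n ≥ log₂(2.180000/10^-8) = log₂(218000000.0000) ≈ 27.6998.
Hence n = 28.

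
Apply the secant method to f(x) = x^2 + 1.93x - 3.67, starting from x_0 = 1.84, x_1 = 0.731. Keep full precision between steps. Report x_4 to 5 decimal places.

1.17992

f(x_0) = 3.266800, f(x_1) = -1.724809
x_2 = 0.731000 - (-1.724809)·(0.731000 - 1.840000)/(-1.724809 - (3.266800)) = 1.114206; f(x_2) = -0.278129
x_3 = 1.114206 - (-0.278129)·(1.114206 - 0.731000)/(-0.278129 - (-1.724809)) = 1.187878; f(x_3) = 0.033659
x_4 = 1.187878 - (0.033659)·(1.187878 - 1.114206)/(0.033659 - (-0.278129)) = 1.179925; f(x_4) = -0.000523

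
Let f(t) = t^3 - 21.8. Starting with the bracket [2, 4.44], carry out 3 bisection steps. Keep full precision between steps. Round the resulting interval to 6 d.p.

[2.610000, 2.915000]

f(2.000000) = -13.800000, f(4.440000) = 65.728384 (opposite signs)
step 1: m = 3.220000, f(m) = 11.586248 > 0 → root in [2.000000, 3.220000]
step 2: m = 2.610000, f(m) = -4.020419 < 0 → root in [2.610000, 3.220000]
step 3: m = 2.915000, f(m) = 2.969411 > 0 → root in [2.610000, 2.915000]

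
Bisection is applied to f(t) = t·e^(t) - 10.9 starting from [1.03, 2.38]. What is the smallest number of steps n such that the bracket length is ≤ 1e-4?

14

Initial width b − a = 2.38 − 1.03 = 1.350000.
After n steps the width is (b−a)/2^n; need (b−a)/2^n ≤ 1e-4.
So n ≥ log₂(1.350000/1e-4) = log₂(13500.0000) ≈ 13.7207.
Hence n = 14.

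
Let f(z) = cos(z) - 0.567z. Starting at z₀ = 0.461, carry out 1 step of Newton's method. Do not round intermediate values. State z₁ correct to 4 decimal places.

1.0878

f'(z) = -sin(z) - 0.567
z_0 = 0.461000: f = 0.634221, f' = -1.011844 → z_1 = 0.461000 - (0.634221)/(-1.011844) = 1.087797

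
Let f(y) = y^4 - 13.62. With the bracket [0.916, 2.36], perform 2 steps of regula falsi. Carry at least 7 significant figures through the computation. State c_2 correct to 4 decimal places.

1.7950

f(0.916000) = -12.915985, f(2.360000) = 17.400444
step 1: c = 1.531200, f(c) = -8.122968 < 0 → new bracket [1.531200, 2.360000]
step 2: c = 1.794971, f(c) = -3.239236 < 0 → new bracket [1.794971, 2.360000]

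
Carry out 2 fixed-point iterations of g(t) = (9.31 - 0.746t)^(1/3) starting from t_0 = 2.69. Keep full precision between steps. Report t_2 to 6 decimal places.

t_1 = g(2.690000) = 1.940166
t_2 = g(1.940166) = 1.988487

1.988487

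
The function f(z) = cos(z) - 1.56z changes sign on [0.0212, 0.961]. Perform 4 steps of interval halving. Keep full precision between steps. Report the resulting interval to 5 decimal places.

f(0.021200) = 0.966703, f(0.961000) = -0.926459 (opposite signs)
step 1: m = 0.491100, f(m) = 0.115699 > 0 → root in [0.491100, 0.961000]
step 2: m = 0.726050, f(m) = -0.384835 < 0 → root in [0.491100, 0.726050]
step 3: m = 0.608575, f(m) = -0.128913 < 0 → root in [0.491100, 0.608575]
step 4: m = 0.549837, f(m) = -0.005137 < 0 → root in [0.491100, 0.549837]

[0.49110, 0.54984]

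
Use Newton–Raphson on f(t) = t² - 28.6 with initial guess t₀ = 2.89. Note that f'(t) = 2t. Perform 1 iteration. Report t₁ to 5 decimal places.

Newton update: t ← t − f(t)/f'(t).
t_0 = 2.890000: f = -20.247900, f' = 5.780000 → t_1 = 2.890000 - (-20.247900)/(5.780000) = 6.393097

6.39310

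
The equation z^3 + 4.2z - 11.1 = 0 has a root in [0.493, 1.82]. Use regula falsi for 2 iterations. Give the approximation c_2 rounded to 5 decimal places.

f(0.493000) = -8.909577, f(1.820000) = 2.572568
step 1: c = 1.522686, f(c) = -1.174256 < 0 → new bracket [1.522686, 1.820000]
step 2: c = 1.615865, f(c) = -0.094316 < 0 → new bracket [1.615865, 1.820000]

1.61586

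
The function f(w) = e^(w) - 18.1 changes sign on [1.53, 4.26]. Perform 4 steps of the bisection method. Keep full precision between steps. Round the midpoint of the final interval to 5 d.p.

f(1.530000) = -13.481823, f(4.260000) = 52.709983 (opposite signs)
step 1: m = 2.895000, f(m) = -0.016499 < 0 → root in [2.895000, 4.260000]
step 2: m = 3.577500, f(m) = 17.683969 > 0 → root in [2.895000, 3.577500]
step 3: m = 3.236250, f(m) = 7.338150 > 0 → root in [2.895000, 3.236250]
step 4: m = 3.065625, f(m) = 3.347863 > 0 → root in [2.895000, 3.065625]
Midpoint of [2.895000, 3.065625] = 2.980313

2.98031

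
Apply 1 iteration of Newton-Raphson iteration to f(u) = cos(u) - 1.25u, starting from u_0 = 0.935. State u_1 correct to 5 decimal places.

0.65517

f'(u) = -sin(u) - 1.25
u_0 = 0.935000: f = -0.574932, f' = -2.054599 → u_1 = 0.935000 - (-0.574932)/(-2.054599) = 0.655173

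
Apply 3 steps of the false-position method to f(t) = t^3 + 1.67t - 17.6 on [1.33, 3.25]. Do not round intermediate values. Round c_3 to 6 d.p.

2.360337

f(1.330000) = -13.026263, f(3.250000) = 22.155625
step 1: c = 2.040889, f(c) = -5.690944 < 0 → new bracket [2.040889, 3.250000]
step 2: c = 2.287993, f(c) = -1.801616 < 0 → new bracket [2.287993, 3.250000]
step 3: c = 2.360337, f(c) = -0.508352 < 0 → new bracket [2.360337, 3.250000]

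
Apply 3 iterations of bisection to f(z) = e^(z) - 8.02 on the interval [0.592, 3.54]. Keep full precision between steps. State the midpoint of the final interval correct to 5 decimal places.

f(0.592000) = -6.212400, f(3.540000) = 26.446919 (opposite signs)
step 1: m = 2.066000, f(m) = -0.126813 < 0 → root in [2.066000, 3.540000]
step 2: m = 2.803000, f(m) = 8.474055 > 0 → root in [2.066000, 2.803000]
step 3: m = 2.434500, f(m) = 3.390112 > 0 → root in [2.066000, 2.434500]
Midpoint of [2.066000, 2.434500] = 2.250250

2.25025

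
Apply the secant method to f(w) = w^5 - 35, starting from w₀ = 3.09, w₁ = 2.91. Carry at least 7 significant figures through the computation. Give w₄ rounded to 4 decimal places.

2.1092

f(w_0) = 246.703600, f(w_1) = 173.672368
w_2 = 2.910000 - (173.672368)·(2.910000 - 3.090000)/(173.672368 - (246.703600)) = 2.481950; f(w_2) = 59.181380
w_3 = 2.481950 - (59.181380)·(2.481950 - 2.910000)/(59.181380 - (173.672368)) = 2.260687; f(w_3) = 24.047605
w_4 = 2.260687 - (24.047605)·(2.260687 - 2.481950)/(24.047605 - (59.181380)) = 2.109242; f(w_4) = 6.747647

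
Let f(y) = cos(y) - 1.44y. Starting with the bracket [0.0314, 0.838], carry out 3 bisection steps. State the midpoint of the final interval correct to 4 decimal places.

0.5859

f(0.031400) = 0.954291, f(0.838000) = -0.537769 (opposite signs)
step 1: m = 0.434700, f(m) = 0.281028 > 0 → root in [0.434700, 0.838000]
step 2: m = 0.636350, f(m) = -0.112074 < 0 → root in [0.434700, 0.636350]
step 3: m = 0.535525, f(m) = 0.088845 > 0 → root in [0.535525, 0.636350]
Midpoint of [0.535525, 0.636350] = 0.585938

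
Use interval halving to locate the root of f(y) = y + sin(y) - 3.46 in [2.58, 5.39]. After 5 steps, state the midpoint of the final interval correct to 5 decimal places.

f(2.580000) = -0.347465, f(5.390000) = 1.150927 (opposite signs)
step 1: m = 3.985000, f(m) = -0.221913 < 0 → root in [3.985000, 5.390000]
step 2: m = 4.687500, f(m) = 0.227810 > 0 → root in [3.985000, 4.687500]
step 3: m = 4.336250, f(m) = -0.053840 < 0 → root in [4.336250, 4.687500]
step 4: m = 4.511875, f(m) = 0.071911 > 0 → root in [4.336250, 4.511875]
step 5: m = 4.424062, f(m) = 0.005341 > 0 → root in [4.336250, 4.424062]
Midpoint of [4.336250, 4.424062] = 4.380156

4.38016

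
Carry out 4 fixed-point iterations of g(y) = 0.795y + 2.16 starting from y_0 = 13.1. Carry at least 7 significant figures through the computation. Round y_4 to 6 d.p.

y_1 = g(13.100000) = 12.574500
y_2 = g(12.574500) = 12.156728
y_3 = g(12.156728) = 11.824598
y_4 = g(11.824598) = 11.560556

11.560556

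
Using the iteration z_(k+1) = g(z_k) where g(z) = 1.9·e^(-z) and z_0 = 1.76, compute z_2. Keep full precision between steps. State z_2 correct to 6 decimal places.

z_1 = g(1.760000) = 0.326885
z_2 = g(0.326885) = 1.370216

1.370216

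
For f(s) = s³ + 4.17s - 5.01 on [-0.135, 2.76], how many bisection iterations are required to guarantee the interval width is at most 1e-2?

9

Initial width b − a = 2.76 − -0.135 = 2.895000.
After n steps the width is (b−a)/2^n; need (b−a)/2^n ≤ 1e-2.
So n ≥ log₂(2.895000/1e-2) = log₂(289.5000) ≈ 8.1774.
Hence n = 9.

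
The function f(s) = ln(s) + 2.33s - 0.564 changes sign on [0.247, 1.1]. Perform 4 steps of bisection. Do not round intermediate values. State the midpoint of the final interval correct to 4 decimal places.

0.5402

f(0.247000) = -1.386857, f(1.100000) = 2.094310 (opposite signs)
step 1: m = 0.673500, f(m) = 0.609988 > 0 → root in [0.247000, 0.673500]
step 2: m = 0.460250, f(m) = -0.267603 < 0 → root in [0.460250, 0.673500]
step 3: m = 0.566875, f(m) = 0.189202 > 0 → root in [0.460250, 0.566875]
step 4: m = 0.513563, f(m) = -0.033783 < 0 → root in [0.513563, 0.566875]
Midpoint of [0.513563, 0.566875] = 0.540219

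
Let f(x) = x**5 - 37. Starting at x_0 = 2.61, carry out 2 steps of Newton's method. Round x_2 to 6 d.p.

f'(x) = 5x**4
x_0 = 2.610000: f = 84.116284, f' = 232.023532 → x_1 = 2.610000 - (84.116284)/(232.023532) = 2.247467
x_1 = 2.247467: f = 20.341126, f' = 127.568361 → x_2 = 2.247467 - (20.341126)/(127.568361) = 2.088014

2.088014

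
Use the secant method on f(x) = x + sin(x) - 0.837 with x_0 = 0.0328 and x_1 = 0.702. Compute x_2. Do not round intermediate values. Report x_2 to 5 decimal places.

0.43542

Secant update: x_(k+1) = x_k − f(x_k)·(x_k − x_(k-1))/(f(x_k) − f(x_(k-1))).
f(x_0) = -0.771406, f(x_1) = 0.510746
x_2 = 0.702000 - (0.510746)·(0.702000 - 0.032800)/(0.510746 - (-0.771406)) = 0.435424; f(x_2) = 0.020218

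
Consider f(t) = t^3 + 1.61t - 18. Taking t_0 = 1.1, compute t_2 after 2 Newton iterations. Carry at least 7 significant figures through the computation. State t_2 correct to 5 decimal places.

f'(t) = 3t^2 + 1.61
t_0 = 1.100000: f = -14.898000, f' = 5.240000 → t_1 = 1.100000 - (-14.898000)/(5.240000) = 3.943130
t_1 = 3.943130: f = 49.657295, f' = 48.254817 → t_2 = 3.943130 - (49.657295)/(48.254817) = 2.914066

2.91407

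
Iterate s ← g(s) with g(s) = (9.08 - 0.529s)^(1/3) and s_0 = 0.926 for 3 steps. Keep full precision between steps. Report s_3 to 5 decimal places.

2.00184

s_1 = g(0.926000) = 2.048017
s_2 = g(2.048017) = 1.999717
s_3 = g(1.999717) = 2.001844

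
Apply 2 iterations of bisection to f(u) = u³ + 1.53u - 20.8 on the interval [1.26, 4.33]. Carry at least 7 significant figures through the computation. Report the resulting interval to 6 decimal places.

[2.027500, 2.795000]

f(1.260000) = -16.871824, f(4.330000) = 67.007637 (opposite signs)
step 1: m = 2.795000, f(m) = 5.310960 > 0 → root in [1.260000, 2.795000]
step 2: m = 2.027500, f(m) = -9.363367 < 0 → root in [2.027500, 2.795000]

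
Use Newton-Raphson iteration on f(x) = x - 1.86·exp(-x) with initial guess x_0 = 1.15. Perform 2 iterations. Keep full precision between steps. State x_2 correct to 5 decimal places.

0.81945

f'(x) = 1 + 1.86·exp(-x)
x_0 = 1.150000: f = 0.561056, f' = 1.588944 → x_1 = 1.150000 - (0.561056)/(1.588944) = 0.796900
x_1 = 0.796900: f = -0.041446, f' = 1.838346 → x_2 = 0.796900 - (-0.041446)/(1.838346) = 0.819446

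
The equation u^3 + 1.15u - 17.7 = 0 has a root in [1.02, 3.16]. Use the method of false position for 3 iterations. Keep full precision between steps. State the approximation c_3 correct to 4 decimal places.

2.4342

False-position update: c = (a·f(b) − b·f(a))/(f(b) − f(a)); replace the endpoint whose sign matches f(c).
f(1.020000) = -15.465792, f(3.160000) = 17.488496
step 1: c = 2.024324, f(c) = -7.076570 < 0 → new bracket [2.024324, 3.160000]
step 2: c = 2.351484, f(c) = -1.993324 < 0 → new bracket [2.351484, 3.160000]
step 3: c = 2.434209, f(c) = -0.477068 < 0 → new bracket [2.434209, 3.160000]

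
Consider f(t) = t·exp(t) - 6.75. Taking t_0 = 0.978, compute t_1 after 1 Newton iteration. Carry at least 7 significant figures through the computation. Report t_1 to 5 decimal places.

f'(t) = (t + 1)·exp(t)
t_0 = 0.978000: f = -4.149368, f' = 5.259764 → t_1 = 0.978000 - (-4.149368)/(5.259764) = 1.766889

1.76689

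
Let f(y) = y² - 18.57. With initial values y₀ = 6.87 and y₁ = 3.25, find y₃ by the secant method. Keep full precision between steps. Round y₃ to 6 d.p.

4.348233

f(y_0) = 28.626900, f(y_1) = -8.007500
y_2 = 3.250000 - (-8.007500)·(3.250000 - 6.870000)/(-8.007500 - (28.626900)) = 4.041255; f(y_2) = -2.238259
y_3 = 4.041255 - (-2.238259)·(4.041255 - 3.250000)/(-2.238259 - (-8.007500)) = 4.348233; f(y_3) = 0.337134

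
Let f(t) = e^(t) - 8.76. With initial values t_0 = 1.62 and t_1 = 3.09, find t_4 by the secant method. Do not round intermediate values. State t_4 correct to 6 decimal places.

f(t_0) = -3.706910, f(t_1) = 13.217078
t_2 = 3.090000 - (13.217078)·(3.090000 - 1.620000)/(13.217078 - (-3.706910)) = 1.941978; f(t_2) = -1.787469
t_3 = 1.941978 - (-1.787469)·(1.941978 - 3.090000)/(-1.787469 - (13.217078)) = 2.078740; f(t_3) = -0.765607
t_4 = 2.078740 - (-0.765607)·(2.078740 - 1.941978)/(-0.765607 - (-1.787469)) = 2.181206; f(t_4) = 0.096985

2.181206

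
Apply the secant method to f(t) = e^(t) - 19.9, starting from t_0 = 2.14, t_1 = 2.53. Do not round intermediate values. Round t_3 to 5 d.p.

Secant update: t_(k+1) = t_k − f(t_k)·(t_k − t_(k-1))/(f(t_k) − f(t_(k-1))).
f(t_0) = -11.400562, f(t_1) = -7.346494
t_2 = 2.530000 - (-7.346494)·(2.530000 - 2.140000)/(-7.346494 - (-11.400562)) = 3.236730; f(t_2) = 5.550368
t_3 = 3.236730 - (5.550368)·(3.236730 - 2.530000)/(5.550368 - (-7.346494)) = 2.932578; f(t_3) = -1.124033

2.93258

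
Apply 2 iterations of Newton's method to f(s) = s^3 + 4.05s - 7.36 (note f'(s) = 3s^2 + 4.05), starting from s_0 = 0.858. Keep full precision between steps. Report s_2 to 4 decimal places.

1.2921

s_0 = 0.858000: f = -3.253471, f' = 6.258492 → s_1 = 0.858000 - (-3.253471)/(6.258492) = 1.377849
s_1 = 1.377849: f = 0.836091, f' = 9.745404 → s_2 = 1.377849 - (0.836091)/(9.745404) = 1.292056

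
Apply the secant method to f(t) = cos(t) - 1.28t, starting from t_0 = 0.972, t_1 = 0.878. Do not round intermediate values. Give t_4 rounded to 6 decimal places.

f(t_0) = -0.680511, f(t_1) = -0.485149
t_2 = 0.878000 - (-0.485149)·(0.878000 - 0.972000)/(-0.485149 - (-0.680511)) = 0.644568; f(t_2) = -0.025687
t_3 = 0.644568 - (-0.025687)·(0.644568 - 0.878000)/(-0.025687 - (-0.485149)) = 0.631517; f(t_3) = -0.001209
t_4 = 0.631517 - (-0.001209)·(0.631517 - 0.644568)/(-0.001209 - (-0.025687)) = 0.630872; f(t_4) = -0.000004

0.630872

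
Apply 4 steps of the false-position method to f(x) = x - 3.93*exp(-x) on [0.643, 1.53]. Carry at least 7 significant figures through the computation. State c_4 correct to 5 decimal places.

f(0.643000) = -1.423052, f(1.530000) = 0.679015
step 1: c = 1.243479, f(c) = 0.110149 > 0 → new bracket [0.643000, 1.243479]
step 2: c = 1.200339, f(c) = 0.017047 > 0 → new bracket [0.643000, 1.200339]
step 3: c = 1.193742, f(c) = 0.002617 > 0 → new bracket [0.643000, 1.193742]
step 4: c = 1.192731, f(c) = 0.000401 > 0 → new bracket [0.643000, 1.192731]

1.19273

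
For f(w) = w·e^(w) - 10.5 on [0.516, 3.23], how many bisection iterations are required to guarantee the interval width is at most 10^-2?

Initial width b − a = 3.23 − 0.516 = 2.714000.
After n steps the width is (b−a)/2^n; need (b−a)/2^n ≤ 10^-2.
So n ≥ log₂(2.714000/10^-2) = log₂(271.4000) ≈ 8.0843.
Hence n = 9.

9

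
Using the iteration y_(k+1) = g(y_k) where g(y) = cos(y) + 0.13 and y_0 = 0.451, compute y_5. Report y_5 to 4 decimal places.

y_1 = g(0.451000) = 1.030012
y_2 = g(1.030012) = 0.644809
y_3 = g(0.644809) = 0.929215
y_4 = g(0.929215) = 0.728463
y_5 = g(0.728463) = 0.876198

0.8762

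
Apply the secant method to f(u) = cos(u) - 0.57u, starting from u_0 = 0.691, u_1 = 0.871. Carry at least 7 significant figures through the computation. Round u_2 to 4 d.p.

f(u_0) = 0.376739, f(u_1) = 0.147592
u_2 = 0.871000 - (0.147592)·(0.871000 - 0.691000)/(0.147592 - (0.376739)) = 0.986937; f(u_2) = -0.011305

0.9869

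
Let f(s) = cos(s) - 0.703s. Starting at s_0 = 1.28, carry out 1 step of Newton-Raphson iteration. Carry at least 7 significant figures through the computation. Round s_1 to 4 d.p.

f'(s) = -sin(s) - 0.703
s_0 = 1.280000: f = -0.613125, f' = -1.661016 → s_1 = 1.280000 - (-0.613125)/(-1.661016) = 0.910874

0.9109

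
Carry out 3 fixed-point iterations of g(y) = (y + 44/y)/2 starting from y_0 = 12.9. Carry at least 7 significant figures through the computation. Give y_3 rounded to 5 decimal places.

6.63474

y_1 = g(12.900000) = 8.155426
y_2 = g(8.155426) = 6.775304
y_3 = g(6.775304) = 6.634739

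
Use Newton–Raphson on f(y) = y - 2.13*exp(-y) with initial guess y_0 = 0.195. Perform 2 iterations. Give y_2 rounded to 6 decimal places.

0.878345

Newton update: y ← y − f(y)/f'(y).
f'(y) = 1 + 2.13*exp(-y)
y_0 = 0.195000: f = -1.557638, f' = 2.752638 → y_1 = 0.195000 - (-1.557638)/(2.752638) = 0.760871
y_1 = 0.760871: f = -0.234391, f' = 1.995262 → y_2 = 0.760871 - (-0.234391)/(1.995262) = 0.878345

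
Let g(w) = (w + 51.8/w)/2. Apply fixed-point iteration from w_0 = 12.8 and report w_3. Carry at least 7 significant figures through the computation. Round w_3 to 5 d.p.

7.19777

w_1 = g(12.800000) = 8.423438
w_2 = g(8.423438) = 7.286473
w_3 = g(7.286473) = 7.197768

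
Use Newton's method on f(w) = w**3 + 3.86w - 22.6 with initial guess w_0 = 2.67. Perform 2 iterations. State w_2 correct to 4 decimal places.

2.3770

f'(w) = 3w**2 + 3.86
w_0 = 2.670000: f = 6.740363, f' = 25.246700 → w_1 = 2.670000 - (6.740363)/(25.246700) = 2.403020
w_1 = 2.403020: f = 0.551909, f' = 21.183516 → w_2 = 2.403020 - (0.551909)/(21.183516) = 2.376966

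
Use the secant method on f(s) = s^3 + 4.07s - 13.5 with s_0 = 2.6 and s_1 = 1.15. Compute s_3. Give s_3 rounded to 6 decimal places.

Secant update: s_(k+1) = s_k − f(s_k)·(s_k − s_(k-1))/(f(s_k) − f(s_(k-1))).
f(s_0) = 14.658000, f(s_1) = -7.298625
s_2 = 1.150000 - (-7.298625)·(1.150000 - 2.600000)/(-7.298625 - (14.658000)) = 1.631996; f(s_2) = -2.511100
s_3 = 1.631996 - (-2.511100)·(1.631996 - 1.150000)/(-2.511100 - (-7.298625)) = 1.884807; f(s_3) = 0.866941

1.884807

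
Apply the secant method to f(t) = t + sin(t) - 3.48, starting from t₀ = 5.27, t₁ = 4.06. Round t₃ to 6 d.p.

Secant update: t_(k+1) = t_k − f(t_k)·(t_k − t_(k-1))/(f(t_k) − f(t_(k-1))).
f(t_0) = 0.941478, f(t_1) = -0.214636
t_2 = 4.060000 - (-0.214636)·(4.060000 - 5.270000)/(-0.214636 - (0.941478)) = 4.284640; f(t_2) = -0.105262
t_3 = 4.284640 - (-0.105262)·(4.284640 - 4.060000)/(-0.105262 - (-0.214636)) = 4.500834; f(t_3) = 0.043129

4.500834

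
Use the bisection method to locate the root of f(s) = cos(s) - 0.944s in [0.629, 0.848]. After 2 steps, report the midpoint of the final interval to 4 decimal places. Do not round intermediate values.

f(0.629000) = 0.214840, f(0.848000) = -0.139028 (opposite signs)
step 1: m = 0.738500, f(m) = 0.042335 > 0 → root in [0.738500, 0.848000]
step 2: m = 0.793250, f(m) = -0.047295 < 0 → root in [0.738500, 0.793250]
Midpoint of [0.738500, 0.793250] = 0.765875

0.7659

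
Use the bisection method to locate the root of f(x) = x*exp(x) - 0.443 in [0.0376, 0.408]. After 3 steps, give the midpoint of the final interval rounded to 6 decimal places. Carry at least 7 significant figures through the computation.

f(0.037600) = -0.403959, f(0.408000) = 0.170553 (opposite signs)
step 1: m = 0.222800, f(m) = -0.164596 < 0 → root in [0.222800, 0.408000]
step 2: m = 0.315400, f(m) = -0.010647 < 0 → root in [0.315400, 0.408000]
step 3: m = 0.361700, f(m) = 0.076317 > 0 → root in [0.315400, 0.361700]
Midpoint of [0.315400, 0.361700] = 0.338550

0.338550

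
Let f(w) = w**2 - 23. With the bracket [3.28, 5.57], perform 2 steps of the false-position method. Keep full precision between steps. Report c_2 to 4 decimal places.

4.7858

f(3.280000) = -12.241600, f(5.570000) = 8.024900
step 1: c = 4.663232, f(c) = -1.254271 < 0 → new bracket [4.663232, 5.570000]
step 2: c = 4.785800, f(c) = -0.096118 < 0 → new bracket [4.785800, 5.570000]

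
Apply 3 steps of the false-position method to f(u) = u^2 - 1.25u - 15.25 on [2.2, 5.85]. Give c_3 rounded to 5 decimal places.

4.57082

False-position update: c = (a·f(b) − b·f(a))/(f(b) − f(a)); replace the endpoint whose sign matches f(c).
f(2.200000) = -13.160000, f(5.850000) = 11.660000
step 1: c = 4.135294, f(c) = -3.318460 < 0 → new bracket [4.135294, 5.850000]
step 2: c = 4.515185, f(c) = -0.507084 < 0 → new bracket [4.515185, 5.850000]
step 3: c = 4.570816, f(c) = -0.071162 < 0 → new bracket [4.570816, 5.850000]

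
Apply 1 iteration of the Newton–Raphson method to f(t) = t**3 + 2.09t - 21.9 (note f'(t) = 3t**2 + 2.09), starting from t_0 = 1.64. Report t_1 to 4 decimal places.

Newton update: t ← t − f(t)/f'(t).
t_0 = 1.640000: f = -14.061456, f' = 10.158800 → t_1 = 1.640000 - (-14.061456)/(10.158800) = 3.024165

3.0242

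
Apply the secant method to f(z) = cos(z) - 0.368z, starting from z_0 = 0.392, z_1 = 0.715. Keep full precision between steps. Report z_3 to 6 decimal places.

Secant update: z_(k+1) = z_k − f(z_k)·(z_k − z_(k-1))/(f(z_k) − f(z_(k-1))).
f(z_0) = 0.779891, f(z_1) = 0.491973
z_2 = 0.715000 - (0.491973)·(0.715000 - 0.392000)/(0.491973 - (0.779891)) = 1.266920; f(z_2) = -0.167005
z_3 = 1.266920 - (-0.167005)·(1.266920 - 0.715000)/(-0.167005 - (0.491973)) = 1.127047; f(z_3) = 0.014576

1.127047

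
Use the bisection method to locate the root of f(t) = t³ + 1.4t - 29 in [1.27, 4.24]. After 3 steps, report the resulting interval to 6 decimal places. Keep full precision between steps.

f(1.270000) = -25.173617, f(4.240000) = 53.161024 (opposite signs)
step 1: m = 2.755000, f(m) = -4.232481 < 0 → root in [2.755000, 4.240000]
step 2: m = 3.497500, f(m) = 18.679691 > 0 → root in [2.755000, 3.497500]
step 3: m = 3.126250, f(m) = 5.930964 > 0 → root in [2.755000, 3.126250]

[2.755000, 3.126250]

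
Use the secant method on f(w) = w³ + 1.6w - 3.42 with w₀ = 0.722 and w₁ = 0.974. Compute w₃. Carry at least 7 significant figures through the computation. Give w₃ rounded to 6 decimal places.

1.153139

f(w_0) = -1.888433, f(w_1) = -0.937590
w_2 = 0.974000 - (-0.937590)·(0.974000 - 0.722000)/(-0.937590 - (-1.888433)) = 1.222487; f(w_2) = 0.362957
w_3 = 1.222487 - (0.362957)·(1.222487 - 0.974000)/(0.362957 - (-0.937590)) = 1.153139; f(w_3) = -0.041612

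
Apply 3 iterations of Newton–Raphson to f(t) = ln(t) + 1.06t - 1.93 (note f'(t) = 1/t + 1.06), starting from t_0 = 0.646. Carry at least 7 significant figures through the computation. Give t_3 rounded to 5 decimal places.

t_0 = 0.646000: f = -1.682196, f' = 2.607988 → t_1 = 0.646000 - (-1.682196)/(2.607988) = 1.291017
t_1 = 1.291017: f = -0.306092, f' = 1.834583 → t_2 = 1.291017 - (-0.306092)/(1.834583) = 1.457862
t_2 = 1.457862: f = -0.007695, f' = 1.745936 → t_3 = 1.457862 - (-0.007695)/(1.745936) = 1.462270

1.46227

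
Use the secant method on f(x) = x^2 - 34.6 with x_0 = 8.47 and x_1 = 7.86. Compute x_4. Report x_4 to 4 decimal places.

5.8833

f(x_0) = 37.140900, f(x_1) = 27.179600
x_2 = 7.860000 - (27.179600)·(7.860000 - 8.470000)/(27.179600 - (37.140900)) = 6.195603; f(x_2) = 3.785499
x_3 = 6.195603 - (3.785499)·(6.195603 - 7.860000)/(3.785499 - (27.179600)) = 5.926280; f(x_3) = 0.520795
x_4 = 5.926280 - (0.520795)·(5.926280 - 6.195603)/(0.520795 - (3.785499)) = 5.883317; f(x_4) = 0.013417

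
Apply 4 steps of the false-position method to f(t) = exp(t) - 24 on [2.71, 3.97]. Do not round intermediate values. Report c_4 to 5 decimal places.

f(2.710000) = -8.970724, f(3.970000) = 28.984531
step 1: c = 3.007801, f(c) = -3.757163 < 0 → new bracket [3.007801, 3.970000]
step 2: c = 3.118215, f(c) = -1.394010 < 0 → new bracket [3.118215, 3.970000]
step 3: c = 3.157302, f(c) = -0.492921 < 0 → new bracket [3.157302, 3.970000]
step 4: c = 3.170892, f(c) = -0.171281 < 0 → new bracket [3.170892, 3.970000]

3.17089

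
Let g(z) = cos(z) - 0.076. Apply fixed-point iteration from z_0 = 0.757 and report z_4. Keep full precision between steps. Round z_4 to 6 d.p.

0.704013

z_1 = g(0.757000) = 0.650900
z_2 = g(0.650900) = 0.719539
z_3 = g(0.719539) = 0.676110
z_4 = g(0.676110) = 0.704013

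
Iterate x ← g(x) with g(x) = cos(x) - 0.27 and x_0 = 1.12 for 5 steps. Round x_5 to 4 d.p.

0.5468

x_1 = g(1.120000) = 0.165682
x_2 = g(0.165682) = 0.716306
x_3 = g(0.716306) = 0.484236
x_4 = g(0.484236) = 0.615031
x_5 = g(0.615031) = 0.546756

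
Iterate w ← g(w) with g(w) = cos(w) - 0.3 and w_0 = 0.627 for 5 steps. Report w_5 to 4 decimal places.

0.5486

w_1 = g(0.627000) = 0.509791
w_2 = g(0.509791) = 0.572846
w_3 = g(0.572846) = 0.540362
w_4 = g(0.540362) = 0.557523
w_5 = g(0.557523) = 0.548568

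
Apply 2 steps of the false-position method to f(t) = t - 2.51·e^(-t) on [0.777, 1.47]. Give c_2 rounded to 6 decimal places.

f(0.777000) = -0.377056, f(1.470000) = 0.892887
step 1: c = 0.982757, f(c) = 0.043320 > 0 → new bracket [0.777000, 0.982757]
step 2: c = 0.961554, f(c) = 0.001985 > 0 → new bracket [0.777000, 0.961554]

0.961554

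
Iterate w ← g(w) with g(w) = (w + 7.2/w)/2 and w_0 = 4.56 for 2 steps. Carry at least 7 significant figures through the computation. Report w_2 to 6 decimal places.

w_1 = g(4.560000) = 3.069474
w_2 = g(3.069474) = 2.707576

2.707576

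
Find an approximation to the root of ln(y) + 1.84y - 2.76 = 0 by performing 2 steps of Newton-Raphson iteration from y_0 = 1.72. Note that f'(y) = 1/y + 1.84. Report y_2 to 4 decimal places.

y_0 = 1.720000: f = 0.947124, f' = 2.421395 → y_1 = 1.720000 - (0.947124)/(2.421395) = 1.328852
y_1 = 1.328852: f = -0.030597, f' = 2.592529 → y_2 = 1.328852 - (-0.030597)/(2.592529) = 1.340654

1.3407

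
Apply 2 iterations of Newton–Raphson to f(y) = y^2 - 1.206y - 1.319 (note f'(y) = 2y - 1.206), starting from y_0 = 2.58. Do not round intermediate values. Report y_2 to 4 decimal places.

y_0 = 2.580000: f = 2.225920, f' = 3.954000 → y_1 = 2.580000 - (2.225920)/(3.954000) = 2.017046
y_1 = 2.017046: f = 0.316917, f' = 2.828092 → y_2 = 2.017046 - (0.316917)/(2.828092) = 1.904986

1.9050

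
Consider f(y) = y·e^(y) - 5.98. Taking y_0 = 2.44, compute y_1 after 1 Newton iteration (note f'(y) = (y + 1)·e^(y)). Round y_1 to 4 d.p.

1.8822

y_0 = 2.440000: f = 22.014219, f' = 39.467260 → y_1 = 2.440000 - (22.014219)/(39.467260) = 1.882216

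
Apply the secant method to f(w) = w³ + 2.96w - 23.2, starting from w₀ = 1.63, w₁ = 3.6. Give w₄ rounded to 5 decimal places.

f(w_0) = -14.044453, f(w_1) = 34.112000
w_2 = 3.600000 - (34.112000)·(3.600000 - 1.630000)/(34.112000 - (-14.044453)) = 2.204535; f(w_2) = -5.960591
w_3 = 2.204535 - (-5.960591)·(2.204535 - 3.600000)/(-5.960591 - (34.112000)) = 2.412103; f(w_3) = -2.025973
w_4 = 2.412103 - (-2.025973)·(2.412103 - 2.204535)/(-2.025973 - (-5.960591)) = 2.518982; f(w_4) = 0.239812

2.51898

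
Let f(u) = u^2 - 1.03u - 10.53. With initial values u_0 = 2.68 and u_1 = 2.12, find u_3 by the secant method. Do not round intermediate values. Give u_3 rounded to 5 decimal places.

f(u_0) = -6.108000, f(u_1) = -8.219200
u_2 = 2.120000 - (-8.219200)·(2.120000 - 2.680000)/(-8.219200 - (-6.108000)) = 4.300159; f(u_2) = 3.532205
u_3 = 4.300159 - (3.532205)·(4.300159 - 2.120000)/(3.532205 - (-8.219200)) = 3.644853; f(u_3) = -0.999246

3.64485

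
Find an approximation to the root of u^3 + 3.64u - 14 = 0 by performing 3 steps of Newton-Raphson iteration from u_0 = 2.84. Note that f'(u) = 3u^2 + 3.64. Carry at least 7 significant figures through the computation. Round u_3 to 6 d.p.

u_0 = 2.840000: f = 19.243904, f' = 27.836800 → u_1 = 2.840000 - (19.243904)/(27.836800) = 2.148688
u_1 = 2.148688: f = 3.741422, f' = 17.490585 → u_2 = 2.148688 - (3.741422)/(17.490585) = 1.934778
u_2 = 1.934778: f = 0.285169, f' = 14.870094 → u_3 = 1.934778 - (0.285169)/(14.870094) = 1.915600

1.915600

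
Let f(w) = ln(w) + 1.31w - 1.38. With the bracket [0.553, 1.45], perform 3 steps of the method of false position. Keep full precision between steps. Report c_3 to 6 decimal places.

False-position update: c = (a·f(b) − b·f(a))/(f(b) − f(a)); replace the endpoint whose sign matches f(c).
f(0.553000) = -1.247967, f(1.450000) = 0.891064
step 1: c = 1.076334, f(c) = 0.103557 > 0 → new bracket [0.553000, 1.076334]
step 2: c = 1.036234, f(c) = 0.013060 > 0 → new bracket [0.553000, 1.036234]
step 3: c = 1.031230, f(c) = 0.001663 > 0 → new bracket [0.553000, 1.031230]

1.031230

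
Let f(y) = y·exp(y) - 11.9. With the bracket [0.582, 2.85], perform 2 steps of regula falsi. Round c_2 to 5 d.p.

1.42269

f(0.582000) = -10.858445, f(2.850000) = 37.370178
step 1: c = 1.092629, f(c) = -8.641665 < 0 → new bracket [1.092629, 2.850000]
step 2: c = 1.422688, f(c) = -5.998325 < 0 → new bracket [1.422688, 2.850000]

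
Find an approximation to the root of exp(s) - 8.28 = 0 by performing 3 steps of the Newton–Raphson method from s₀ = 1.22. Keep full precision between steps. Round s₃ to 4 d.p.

2.1216

f'(s) = exp(s)
s_0 = 1.220000: f = -4.892812, f' = 3.387188 → s_1 = 1.220000 - (-4.892812)/(3.387188) = 2.664506
s_1 = 2.664506: f = 6.080850, f' = 14.360850 → s_2 = 2.664506 - (6.080850)/(14.360850) = 2.241073
s_2 = 2.241073: f = 1.123419, f' = 9.403419 → s_3 = 2.241073 - (1.123419)/(9.403419) = 2.121604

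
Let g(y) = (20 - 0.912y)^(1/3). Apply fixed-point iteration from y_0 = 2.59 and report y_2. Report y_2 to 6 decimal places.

y_1 = g(2.590000) = 2.603050
y_2 = g(2.603050) = 2.602464

2.602464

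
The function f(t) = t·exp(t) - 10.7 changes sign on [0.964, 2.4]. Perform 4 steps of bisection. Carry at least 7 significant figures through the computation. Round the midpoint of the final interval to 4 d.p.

1.8166

f(0.964000) = -8.172234, f(2.400000) = 15.755623 (opposite signs)
step 1: m = 1.682000, f(m) = -1.657067 < 0 → root in [1.682000, 2.400000]
step 2: m = 2.041000, f(m) = 5.012238 > 0 → root in [1.682000, 2.041000]
step 3: m = 1.861500, f(m) = 1.275736 > 0 → root in [1.682000, 1.861500]
step 4: m = 1.771750, f(m) = -0.280097 < 0 → root in [1.771750, 1.861500]
Midpoint of [1.771750, 1.861500] = 1.816625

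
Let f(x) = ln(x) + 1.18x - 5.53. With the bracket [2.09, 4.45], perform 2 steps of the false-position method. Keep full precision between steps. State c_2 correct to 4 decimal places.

3.6029

False-position update: c = (a·f(b) − b·f(a))/(f(b) − f(a)); replace the endpoint whose sign matches f(c).
f(2.090000) = -2.326636, f(4.450000) = 1.213904
step 1: c = 3.640854, f(c) = 0.058426 > 0 → new bracket [2.090000, 3.640854]
step 2: c = 3.602863, f(c) = 0.003108 > 0 → new bracket [2.090000, 3.602863]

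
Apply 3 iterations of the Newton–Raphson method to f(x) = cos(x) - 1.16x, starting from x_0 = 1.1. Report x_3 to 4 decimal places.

0.6737

f'(x) = -sin(x) - 1.16
x_0 = 1.100000: f = -0.822404, f' = -2.051207 → x_1 = 1.100000 - (-0.822404)/(-2.051207) = 0.699064
x_1 = 0.699064: f = -0.045469, f' = -1.803501 → x_2 = 0.699064 - (-0.045469)/(-1.803501) = 0.673852
x_2 = 0.673852: f = -0.000245, f' = -1.784001 → x_3 = 0.673852 - (-0.000245)/(-1.784001) = 0.673715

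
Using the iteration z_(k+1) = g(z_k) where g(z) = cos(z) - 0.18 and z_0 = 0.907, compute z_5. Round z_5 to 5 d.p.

z_1 = g(0.907000) = 0.436111
z_2 = g(0.436111) = 0.726401
z_3 = g(0.726401) = 0.567570
z_4 = g(0.567570) = 0.663210
z_5 = g(0.663210) = 0.608020

0.60802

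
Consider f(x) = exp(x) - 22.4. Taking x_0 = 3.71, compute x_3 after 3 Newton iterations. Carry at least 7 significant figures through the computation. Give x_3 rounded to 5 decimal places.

3.10912

f'(x) = exp(x)
x_0 = 3.710000: f = 18.453807, f' = 40.853807 → x_1 = 3.710000 - (18.453807)/(40.853807) = 3.258297
x_1 = 3.258297: f = 3.605200, f' = 26.005200 → x_2 = 3.258297 - (3.605200)/(26.005200) = 3.119663
x_2 = 3.119663: f = 0.238742, f' = 22.638742 → x_3 = 3.119663 - (0.238742)/(22.638742) = 3.109117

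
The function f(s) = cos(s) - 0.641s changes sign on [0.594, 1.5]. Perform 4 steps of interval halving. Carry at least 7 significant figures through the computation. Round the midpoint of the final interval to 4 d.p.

0.9054

f(0.594000) = 0.447955, f(1.500000) = -0.890763 (opposite signs)
step 1: m = 1.047000, f(m) = -0.170956 < 0 → root in [0.594000, 1.047000]
step 2: m = 0.820500, f(m) = 0.155915 > 0 → root in [0.820500, 1.047000]
step 3: m = 0.933750, f(m) = -0.003710 < 0 → root in [0.820500, 0.933750]
step 4: m = 0.877125, f(m) = 0.077127 > 0 → root in [0.877125, 0.933750]
Midpoint of [0.877125, 0.933750] = 0.905437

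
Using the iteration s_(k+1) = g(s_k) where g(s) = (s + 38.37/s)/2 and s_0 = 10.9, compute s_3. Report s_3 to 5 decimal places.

6.19476

s_1 = g(10.900000) = 7.210092
s_2 = g(7.210092) = 6.265900
s_3 = g(6.265900) = 6.194761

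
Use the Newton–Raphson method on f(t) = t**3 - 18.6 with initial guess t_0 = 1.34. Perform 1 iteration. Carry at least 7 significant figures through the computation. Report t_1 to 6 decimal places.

f'(t) = 3t**2
t_0 = 1.340000: f = -16.193896, f' = 5.386800 → t_1 = 1.340000 - (-16.193896)/(5.386800) = 4.346218

4.346218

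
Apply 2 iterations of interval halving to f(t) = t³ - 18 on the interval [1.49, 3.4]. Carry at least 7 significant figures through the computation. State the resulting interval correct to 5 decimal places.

f(1.490000) = -14.692051, f(3.400000) = 21.304000 (opposite signs)
step 1: m = 2.445000, f(m) = -3.383729 < 0 → root in [2.445000, 3.400000]
step 2: m = 2.922500, f(m) = 6.961091 > 0 → root in [2.445000, 2.922500]

[2.44500, 2.92250]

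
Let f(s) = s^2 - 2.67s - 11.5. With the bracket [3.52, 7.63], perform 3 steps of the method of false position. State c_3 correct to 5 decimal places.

4.94504

False-position update: c = (a·f(b) − b·f(a))/(f(b) − f(a)); replace the endpoint whose sign matches f(c).
f(3.520000) = -8.508000, f(7.630000) = 26.344800
step 1: c = 4.523302, f(c) = -3.116956 < 0 → new bracket [4.523302, 7.630000]
step 2: c = 4.851980, f(c) = -0.913075 < 0 → new bracket [4.851980, 7.630000]
step 3: c = 4.945037, f(c) = -0.249855 < 0 → new bracket [4.945037, 7.630000]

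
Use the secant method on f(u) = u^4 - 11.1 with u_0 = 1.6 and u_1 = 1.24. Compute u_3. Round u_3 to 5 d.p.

1.73160

f(u_0) = -4.546400, f(u_1) = -8.735786
u_2 = 1.240000 - (-8.735786)·(1.240000 - 1.600000)/(-8.735786 - (-4.546400)) = 1.990679; f(u_2) = 4.603797
u_3 = 1.990679 - (4.603797)·(1.990679 - 1.240000)/(4.603797 - (-8.735786)) = 1.731602; f(u_3) = -2.109320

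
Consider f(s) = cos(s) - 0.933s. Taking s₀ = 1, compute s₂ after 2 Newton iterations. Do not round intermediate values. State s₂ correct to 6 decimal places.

Newton update: s ← s − f(s)/f'(s).
f'(s) = -sin(s) - 0.933
s_0 = 1.000000: f = -0.392698, f' = -1.774471 → s_1 = 1.000000 - (-0.392698)/(-1.774471) = 0.778696
s_1 = 0.778696: f = -0.014693, f' = -1.635352 → s_2 = 0.778696 - (-0.014693)/(-1.635352) = 0.769711

0.769711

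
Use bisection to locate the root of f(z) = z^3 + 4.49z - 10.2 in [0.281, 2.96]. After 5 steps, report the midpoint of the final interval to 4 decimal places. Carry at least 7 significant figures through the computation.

f(0.281000) = -8.916122, f(2.960000) = 29.024736 (opposite signs)
step 1: m = 1.620500, f(m) = 1.331511 > 0 → root in [0.281000, 1.620500]
step 2: m = 0.950750, f(m) = -5.071725 < 0 → root in [0.950750, 1.620500]
step 3: m = 1.285625, f(m) = -2.302622 < 0 → root in [1.285625, 1.620500]
step 4: m = 1.453063, f(m) = -0.607767 < 0 → root in [1.453063, 1.620500]
step 5: m = 1.536781, f(m) = 0.329559 > 0 → root in [1.453063, 1.536781]
Midpoint of [1.453063, 1.536781] = 1.494922

1.4949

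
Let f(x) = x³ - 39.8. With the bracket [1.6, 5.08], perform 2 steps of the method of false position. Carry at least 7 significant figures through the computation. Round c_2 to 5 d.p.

3.07578

f(1.600000) = -35.704000, f(5.080000) = 91.296512
step 1: c = 2.578342, f(c) = -22.659578 < 0 → new bracket [2.578342, 5.080000]
step 2: c = 3.075784, f(c) = -10.701718 < 0 → new bracket [3.075784, 5.080000]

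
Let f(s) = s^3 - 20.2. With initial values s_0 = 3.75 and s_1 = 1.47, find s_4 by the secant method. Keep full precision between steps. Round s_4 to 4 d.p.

2.6600

f(s_0) = 32.534375, f(s_1) = -17.023477
s_2 = 1.470000 - (-17.023477)·(1.470000 - 3.750000)/(-17.023477 - (32.534375)) = 2.253196; f(s_2) = -8.760762
s_3 = 2.253196 - (-8.760762)·(2.253196 - 1.470000)/(-8.760762 - (-17.023477)) = 3.083601; f(s_3) = 9.120711
s_4 = 3.083601 - (9.120711)·(3.083601 - 2.253196)/(9.120711 - (-8.760762)) = 2.660041; f(s_4) = -1.378040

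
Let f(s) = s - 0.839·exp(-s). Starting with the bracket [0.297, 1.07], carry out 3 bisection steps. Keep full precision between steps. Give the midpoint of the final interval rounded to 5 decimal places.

0.53856

f(0.297000) = -0.326414, f(1.070000) = 0.782216 (opposite signs)
step 1: m = 0.683500, f(m) = 0.259933 > 0 → root in [0.297000, 0.683500]
step 2: m = 0.490250, f(m) = -0.023615 < 0 → root in [0.490250, 0.683500]
step 3: m = 0.586875, f(m) = 0.120339 > 0 → root in [0.490250, 0.586875]
Midpoint of [0.490250, 0.586875] = 0.538563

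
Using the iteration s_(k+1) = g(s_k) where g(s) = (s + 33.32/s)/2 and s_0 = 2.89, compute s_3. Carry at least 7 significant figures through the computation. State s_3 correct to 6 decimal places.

5.774083

s_1 = g(2.890000) = 7.209706
s_2 = g(7.209706) = 5.915627
s_3 = g(5.915627) = 5.774083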